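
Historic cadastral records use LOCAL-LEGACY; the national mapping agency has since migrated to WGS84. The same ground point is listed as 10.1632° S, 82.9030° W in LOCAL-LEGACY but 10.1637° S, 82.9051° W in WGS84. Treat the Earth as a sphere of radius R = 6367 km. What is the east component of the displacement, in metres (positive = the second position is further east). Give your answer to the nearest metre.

ΔE = -230 m

Δφ = -10.1637° − -10.1632° = -0.0005°; Δλ = -82.9051° − -82.9030° = -0.0021°.
1° along a meridian = πR/180 = 111125 m.
ΔN = Δφ × 111125 = -55.6 m; ΔE = Δλ × 111125 × cos(-10.1632°) = -0.0021 × 111125 × 0.984309 = -229.7 m.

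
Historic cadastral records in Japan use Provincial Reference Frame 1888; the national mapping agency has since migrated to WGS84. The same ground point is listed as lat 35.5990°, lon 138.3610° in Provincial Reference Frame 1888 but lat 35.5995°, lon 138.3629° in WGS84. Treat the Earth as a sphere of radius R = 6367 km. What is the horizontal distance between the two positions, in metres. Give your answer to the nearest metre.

Δφ = 35.5995° − 35.5990° = +0.0005°; Δλ = 138.3629° − 138.3610° = +0.0019°.
1° along a meridian = πR/180 = 111125 m.
ΔN = Δφ × 111125 = 55.6 m; ΔE = Δλ × 111125 × cos(35.5990°) = +0.0019 × 111125 × 0.813111 = 171.7 m.
Distance = √(ΔE² + ΔN²) = √(171.7² + 55.6²) = 180.4 m.

180 m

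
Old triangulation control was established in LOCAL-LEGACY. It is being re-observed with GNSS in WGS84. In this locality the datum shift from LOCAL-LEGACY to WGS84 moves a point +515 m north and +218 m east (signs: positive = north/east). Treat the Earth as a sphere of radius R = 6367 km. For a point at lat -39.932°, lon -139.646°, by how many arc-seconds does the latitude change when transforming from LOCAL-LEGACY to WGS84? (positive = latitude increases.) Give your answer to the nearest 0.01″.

Δφ = 16.68″

On a sphere of radius R, 1 rad of latitude = R, so Δφ = ΔN / R = 515.0 / 6367000 = 8.0886e-05 rad = 16.684″.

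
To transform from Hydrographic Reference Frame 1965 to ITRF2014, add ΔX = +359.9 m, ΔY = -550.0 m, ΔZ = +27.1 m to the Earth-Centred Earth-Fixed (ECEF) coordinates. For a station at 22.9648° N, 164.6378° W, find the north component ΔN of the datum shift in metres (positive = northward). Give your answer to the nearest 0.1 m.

At φ = 22.9648°, λ = -164.6378°: sin φ = 0.390166, cos φ = 0.920745, sin λ = -0.264920, cos λ = -0.964270.
ΔN = −sin φ cos λ·ΔX − sin φ sin λ·ΔY + cos φ·ΔZ = −(0.390166)(-0.964270)(359.9) − (0.390166)(-0.264920)(-550.0) + (0.920745)(27.1) = 103.51 m.

ΔN = 103.5 m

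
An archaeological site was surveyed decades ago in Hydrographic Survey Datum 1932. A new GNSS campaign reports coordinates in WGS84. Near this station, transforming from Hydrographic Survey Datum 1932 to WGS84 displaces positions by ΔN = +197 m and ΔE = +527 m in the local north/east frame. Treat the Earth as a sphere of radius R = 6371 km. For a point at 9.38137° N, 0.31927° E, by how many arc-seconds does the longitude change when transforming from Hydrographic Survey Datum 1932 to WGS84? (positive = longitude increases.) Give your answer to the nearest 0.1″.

Δλ = 17.3″

At latitude 9.38137°, cos φ = 0.986625.
One radian of longitude at latitude φ spans R cos φ, so Δλ = ΔE / (R cos φ) = 527.0 / (6371000 × 0.986625) = 8.3840e-05 rad = 17.293″.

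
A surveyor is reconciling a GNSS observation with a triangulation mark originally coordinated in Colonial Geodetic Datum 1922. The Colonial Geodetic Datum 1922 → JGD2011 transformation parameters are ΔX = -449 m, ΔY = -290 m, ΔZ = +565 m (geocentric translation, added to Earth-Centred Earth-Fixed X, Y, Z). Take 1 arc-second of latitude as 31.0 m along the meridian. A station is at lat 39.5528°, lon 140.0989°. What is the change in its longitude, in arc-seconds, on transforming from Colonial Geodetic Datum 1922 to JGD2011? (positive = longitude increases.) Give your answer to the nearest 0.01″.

sin φ = 0.636789, cos φ = 0.771038, sin λ = 0.641464, cos λ = -0.767153.
East component: ΔE = −sin λ·ΔX + cos λ·ΔY = −(0.641464)(-449) + (-0.767153)(-290) = 510.49 m.
1° of latitude spans 3600 × 31.00 = 111600 m; at latitude φ, 1° of longitude spans that × cos φ = 86047.9 m, so Δλ = 510.49 / 86047.9 × 3600 = 21.358″.

Δλ = 21.36″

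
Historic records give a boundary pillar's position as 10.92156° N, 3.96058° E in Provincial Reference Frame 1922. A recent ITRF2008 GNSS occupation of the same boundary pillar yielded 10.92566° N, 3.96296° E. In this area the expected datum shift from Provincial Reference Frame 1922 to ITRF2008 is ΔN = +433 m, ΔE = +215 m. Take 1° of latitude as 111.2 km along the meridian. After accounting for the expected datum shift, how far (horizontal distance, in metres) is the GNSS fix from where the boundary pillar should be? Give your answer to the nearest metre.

50 m

Observed coordinate differences: Δφ = +0.00410°, Δλ = +0.00238°.
Converting to metres (1° lat = 111200 m, cos φ = 0.981887): observed ΔN = 455.9 m, observed ΔE = 259.9 m.
Subtracting the expected shift leaves a residual of 455.9 − (433) = 22.9 m north and 259.9 − (215) = 44.9 m east.
Residual distance = √(22.9² + 44.9²) = 50.4 m.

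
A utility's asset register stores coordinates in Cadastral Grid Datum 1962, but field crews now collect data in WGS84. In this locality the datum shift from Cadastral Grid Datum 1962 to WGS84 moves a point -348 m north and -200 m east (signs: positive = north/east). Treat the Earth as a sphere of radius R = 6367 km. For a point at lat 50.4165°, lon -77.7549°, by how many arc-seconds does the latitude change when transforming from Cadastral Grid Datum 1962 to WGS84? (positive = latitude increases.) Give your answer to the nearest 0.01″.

On a sphere of radius R, 1 rad of latitude = R, so Δφ = ΔN / R = -348.0 / 6367000 = -5.4657e-05 rad = -11.274″.

Δφ = -11.27″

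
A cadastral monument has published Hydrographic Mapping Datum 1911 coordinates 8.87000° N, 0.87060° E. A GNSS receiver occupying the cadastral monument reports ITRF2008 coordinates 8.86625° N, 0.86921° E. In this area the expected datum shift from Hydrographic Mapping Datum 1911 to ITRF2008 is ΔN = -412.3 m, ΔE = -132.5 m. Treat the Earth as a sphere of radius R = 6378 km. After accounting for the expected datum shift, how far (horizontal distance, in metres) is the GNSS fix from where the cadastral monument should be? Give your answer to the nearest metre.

Observed coordinate differences: Δφ = -0.00375°, Δλ = -0.00139°.
Converting to metres (1° lat = 111317 m, cos φ = 0.988041): observed ΔN = -417.4 m, observed ΔE = -152.9 m.
Subtracting the expected shift leaves a residual of -417.4 − (-412.3) = -5.1 m north and -152.9 − (-132.5) = -20.4 m east.
Residual distance = √((-5.1)² + (-20.4)²) = 21.0 m.

21 m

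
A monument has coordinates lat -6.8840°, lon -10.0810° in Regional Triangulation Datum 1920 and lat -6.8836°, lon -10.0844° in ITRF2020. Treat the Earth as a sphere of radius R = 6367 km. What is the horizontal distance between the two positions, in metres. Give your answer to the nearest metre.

378 m

Δφ = -6.8836° − -6.8840° = +0.0004°; Δλ = -10.0844° − -10.0810° = -0.0034°.
1° along a meridian = πR/180 = 111125 m.
ΔN = Δφ × 111125 = 44.5 m; ΔE = Δλ × 111125 × cos(-6.8840°) = -0.0034 × 111125 × 0.992791 = -375.1 m.
Distance = √(ΔE² + ΔN²) = √((-375.1)² + 44.5²) = 377.7 m.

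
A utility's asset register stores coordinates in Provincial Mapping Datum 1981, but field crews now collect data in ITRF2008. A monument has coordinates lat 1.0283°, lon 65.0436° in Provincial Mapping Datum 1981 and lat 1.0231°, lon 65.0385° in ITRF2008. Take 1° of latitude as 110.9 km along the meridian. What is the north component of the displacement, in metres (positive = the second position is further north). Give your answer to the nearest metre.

ΔN = -577 m

Δφ = 1.0231° − 1.0283° = -0.0052°; Δλ = 65.0385° − 65.0436° = -0.0051°.
ΔN = Δφ × 110900 = -576.7 m; ΔE = Δλ × 110900 × cos(1.0283°) = -0.0051 × 110900 × 0.999839 = -565.5 m.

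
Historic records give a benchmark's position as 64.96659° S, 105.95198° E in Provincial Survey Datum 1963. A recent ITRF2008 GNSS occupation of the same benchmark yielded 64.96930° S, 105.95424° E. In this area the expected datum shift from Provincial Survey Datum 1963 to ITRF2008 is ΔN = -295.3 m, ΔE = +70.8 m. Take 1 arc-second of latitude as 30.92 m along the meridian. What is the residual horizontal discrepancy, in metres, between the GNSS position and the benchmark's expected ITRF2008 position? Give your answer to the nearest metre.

36 m

Observed coordinate differences: Δφ = -0.00271°, Δλ = +0.00226°.
Converting to metres (1° lat = 111312 m, cos φ = 0.423147): observed ΔN = -301.7 m, observed ΔE = 106.4 m.
Subtracting the expected shift leaves a residual of -301.7 − (-295.3) = -6.4 m north and 106.4 − (70.8) = 35.6 m east.
Residual distance = √((-6.4)² + 35.6²) = 36.2 m.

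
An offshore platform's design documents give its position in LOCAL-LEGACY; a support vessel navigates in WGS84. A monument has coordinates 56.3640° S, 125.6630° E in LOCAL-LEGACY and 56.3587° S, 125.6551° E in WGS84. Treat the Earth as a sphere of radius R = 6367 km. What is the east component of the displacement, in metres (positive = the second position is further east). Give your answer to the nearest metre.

ΔE = -486 m

Δφ = -56.3587° − -56.3640° = +0.0053°; Δλ = 125.6551° − 125.6630° = -0.0079°.
1° along a meridian = πR/180 = 111125 m.
ΔN = Δφ × 111125 = 589.0 m; ΔE = Δλ × 111125 × cos(-56.3640°) = -0.0079 × 111125 × 0.553915 = -486.3 m.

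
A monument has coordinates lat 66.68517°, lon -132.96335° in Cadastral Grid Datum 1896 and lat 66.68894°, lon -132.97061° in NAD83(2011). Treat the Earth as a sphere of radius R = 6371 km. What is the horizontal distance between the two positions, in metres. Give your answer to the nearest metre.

527 m

Δφ = 66.68894° − 66.68517° = +0.00377°; Δλ = -132.97061° − -132.96335° = -0.00726°.
1° along a meridian = πR/180 = 111195 m.
ΔN = Δφ × 111195 = 419.2 m; ΔE = Δλ × 111195 × cos(66.68517°) = -0.00726 × 111195 × 0.395783 = -319.5 m.
Distance = √(ΔE² + ΔN²) = √((-319.5)² + 419.2²) = 527.1 m.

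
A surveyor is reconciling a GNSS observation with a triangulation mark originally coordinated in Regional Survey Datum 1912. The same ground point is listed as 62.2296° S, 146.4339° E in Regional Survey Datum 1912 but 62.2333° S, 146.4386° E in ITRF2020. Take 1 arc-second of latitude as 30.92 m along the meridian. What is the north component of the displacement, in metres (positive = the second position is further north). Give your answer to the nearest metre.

Δφ = -62.2333° − -62.2296° = -0.0037°; Δλ = 146.4386° − 146.4339° = +0.0047°.
1° of latitude = 3600 × 30.92 = 111312 m.
ΔN = Δφ × 111312 = -411.9 m; ΔE = Δλ × 111312 × cos(-62.2296°) = +0.0047 × 111312 × 0.465930 = 243.8 m.

ΔN = -412 m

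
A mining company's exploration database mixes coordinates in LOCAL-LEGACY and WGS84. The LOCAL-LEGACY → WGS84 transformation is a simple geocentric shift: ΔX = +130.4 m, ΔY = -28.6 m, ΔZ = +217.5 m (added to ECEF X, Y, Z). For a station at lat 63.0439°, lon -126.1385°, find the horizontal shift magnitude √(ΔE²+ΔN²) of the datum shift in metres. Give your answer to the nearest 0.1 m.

The local east axis at (φ, λ) is (−sin λ, cos λ, 0), so ΔE = −sin(-126.1385°)·130.4 + cos(-126.1385°)·(-28.6) = 122.18 m.
The local north axis is (−sin φ cos λ, −sin φ sin λ, cos φ), giving ΔN = 68.547 − 20.588 + 98.594 = 146.55 m.
Horizontal magnitude = √(ΔE² + ΔN²) = √(122.18² + 146.55²) = 190.80 m.

190.8 m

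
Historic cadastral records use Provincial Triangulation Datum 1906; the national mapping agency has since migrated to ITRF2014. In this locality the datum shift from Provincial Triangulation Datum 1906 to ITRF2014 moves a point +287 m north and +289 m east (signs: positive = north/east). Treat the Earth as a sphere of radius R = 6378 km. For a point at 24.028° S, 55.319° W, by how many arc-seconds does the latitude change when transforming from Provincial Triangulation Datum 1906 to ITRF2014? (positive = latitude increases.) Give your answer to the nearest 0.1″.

Δφ = 9.3″

On a sphere of radius R, 1 rad of latitude = R, so Δφ = ΔN / R = 287.0 / 6378000 = 4.4998e-05 rad = 9.282″.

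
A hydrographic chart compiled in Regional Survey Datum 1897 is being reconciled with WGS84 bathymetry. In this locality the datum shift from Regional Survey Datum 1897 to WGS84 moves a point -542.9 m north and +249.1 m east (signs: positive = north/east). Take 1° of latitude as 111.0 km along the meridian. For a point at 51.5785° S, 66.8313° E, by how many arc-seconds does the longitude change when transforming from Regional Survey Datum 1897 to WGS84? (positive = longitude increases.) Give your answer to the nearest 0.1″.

Δλ = 13.0″

At latitude -51.5785°, cos φ = 0.621442.
1° of longitude at this latitude = 111.0 × cos φ = 68.98 km, so Δλ = 249.1 / 68980.0 = 0.0036112° = 13.000″.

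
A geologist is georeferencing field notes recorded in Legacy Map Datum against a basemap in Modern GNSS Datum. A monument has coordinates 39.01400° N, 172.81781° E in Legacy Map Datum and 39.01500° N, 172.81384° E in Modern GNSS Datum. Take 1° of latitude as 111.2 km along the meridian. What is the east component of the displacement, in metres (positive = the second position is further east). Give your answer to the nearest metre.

Δφ = 39.01500° − 39.01400° = +0.00100°; Δλ = 172.81384° − 172.81781° = -0.00397°.
ΔN = Δφ × 111200 = 111.2 m; ΔE = Δλ × 111200 × cos(39.01400°) = -0.00397 × 111200 × 0.776992 = -343.0 m.

ΔE = -343 m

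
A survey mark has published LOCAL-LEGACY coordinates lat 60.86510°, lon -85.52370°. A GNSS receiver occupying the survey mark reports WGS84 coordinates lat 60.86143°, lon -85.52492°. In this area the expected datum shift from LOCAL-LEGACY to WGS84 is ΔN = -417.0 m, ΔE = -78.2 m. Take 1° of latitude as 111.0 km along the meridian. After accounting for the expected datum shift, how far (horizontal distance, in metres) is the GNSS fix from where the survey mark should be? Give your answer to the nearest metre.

Observed coordinate differences: Δφ = -0.00367°, Δλ = -0.00122°.
Converting to metres (1° lat = 111000 m, cos φ = 0.486868): observed ΔN = -407.4 m, observed ΔE = -65.9 m.
Subtracting the expected shift leaves a residual of -407.4 − (-417.0) = 9.6 m north and -65.9 − (-78.2) = 12.3 m east.
Residual distance = √(9.6² + 12.3²) = 15.6 m.

16 m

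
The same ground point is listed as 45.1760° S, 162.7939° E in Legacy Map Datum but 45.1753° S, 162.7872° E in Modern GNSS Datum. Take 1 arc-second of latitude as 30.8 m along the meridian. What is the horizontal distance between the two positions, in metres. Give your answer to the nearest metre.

Δφ = -45.1753° − -45.1760° = +0.0007°; Δλ = 162.7872° − 162.7939° = -0.0067°.
1° of latitude = 3600 × 30.80 = 110880 m.
ΔN = Δφ × 110880 = 77.6 m; ΔE = Δλ × 110880 × cos(-45.1760°) = -0.0067 × 110880 × 0.704931 = -523.7 m.
Distance = √(ΔE² + ΔN²) = √((-523.7)² + 77.6²) = 529.4 m.

529 m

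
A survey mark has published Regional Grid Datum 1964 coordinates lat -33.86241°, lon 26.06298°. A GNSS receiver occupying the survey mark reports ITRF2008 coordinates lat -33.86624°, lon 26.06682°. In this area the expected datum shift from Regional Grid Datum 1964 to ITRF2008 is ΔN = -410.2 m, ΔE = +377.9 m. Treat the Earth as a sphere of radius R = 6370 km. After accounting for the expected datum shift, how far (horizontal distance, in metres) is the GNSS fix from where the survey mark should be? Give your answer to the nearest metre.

Observed coordinate differences: Δφ = -0.00383°, Δλ = +0.00384°.
Converting to metres (1° lat = 111177 m, cos φ = 0.830378): observed ΔN = -425.8 m, observed ΔE = 354.5 m.
Subtracting the expected shift leaves a residual of -425.8 − (-410.2) = -15.6 m north and 354.5 − (377.9) = -23.4 m east.
Residual distance = √((-15.6)² + (-23.4)²) = 28.1 m.

28 m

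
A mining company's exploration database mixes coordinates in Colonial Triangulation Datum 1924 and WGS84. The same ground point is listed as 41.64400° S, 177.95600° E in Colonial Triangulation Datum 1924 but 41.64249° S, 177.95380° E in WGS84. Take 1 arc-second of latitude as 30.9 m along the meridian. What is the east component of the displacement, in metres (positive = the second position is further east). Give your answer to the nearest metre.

ΔE = -183 m

Δφ = -41.64249° − -41.64400° = +0.00151°; Δλ = 177.95380° − 177.95600° = -0.00220°.
1° of latitude = 3600 × 30.90 = 111240 m.
ΔN = Δφ × 111240 = 168.0 m; ΔE = Δλ × 111240 × cos(-41.64400°) = -0.00220 × 111240 × 0.747288 = -182.9 m.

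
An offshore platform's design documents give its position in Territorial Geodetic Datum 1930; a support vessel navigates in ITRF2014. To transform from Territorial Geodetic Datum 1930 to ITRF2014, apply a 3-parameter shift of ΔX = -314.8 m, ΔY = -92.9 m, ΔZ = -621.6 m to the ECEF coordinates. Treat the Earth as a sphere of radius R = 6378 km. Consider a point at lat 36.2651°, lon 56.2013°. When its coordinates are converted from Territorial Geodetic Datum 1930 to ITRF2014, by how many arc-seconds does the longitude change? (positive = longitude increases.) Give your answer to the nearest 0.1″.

sin φ = 0.591522, cos φ = 0.806289, sin λ = 0.830997, cos λ = 0.556277.
East component: ΔE = −sin λ·ΔX + cos λ·ΔY = −(0.830997)(-314.8) + (0.556277)(-92.9) = 209.92 m.
1° of latitude spans πR/180 = 111317 m; at latitude φ, 1° of longitude spans that × cos φ = 89753.7 m, so Δλ = 209.92 / 89753.7 × 3600 = 8.420″.

Δλ = 8.4″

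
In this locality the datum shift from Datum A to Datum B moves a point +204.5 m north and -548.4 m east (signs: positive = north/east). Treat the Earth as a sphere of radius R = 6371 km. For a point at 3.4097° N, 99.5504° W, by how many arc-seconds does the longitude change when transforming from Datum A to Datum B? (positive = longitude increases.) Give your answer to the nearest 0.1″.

Δλ = -17.8″

At latitude 3.4097°, cos φ = 0.998230.
One radian of longitude at latitude φ spans R cos φ, so Δλ = ΔE / (R cos φ) = -548.4 / (6371000 × 0.998230) = -8.6230e-05 rad = -17.786″.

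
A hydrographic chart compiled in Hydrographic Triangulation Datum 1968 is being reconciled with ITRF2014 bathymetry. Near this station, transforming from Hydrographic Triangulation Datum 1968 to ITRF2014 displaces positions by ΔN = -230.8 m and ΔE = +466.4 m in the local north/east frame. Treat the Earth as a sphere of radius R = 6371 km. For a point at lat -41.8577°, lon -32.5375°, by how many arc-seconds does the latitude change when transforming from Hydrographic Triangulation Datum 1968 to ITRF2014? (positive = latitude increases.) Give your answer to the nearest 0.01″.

On a sphere of radius R, 1 rad of latitude = R, so Δφ = ΔN / R = -230.8 / 6371000 = -3.6227e-05 rad = -7.472″.

Δφ = -7.47″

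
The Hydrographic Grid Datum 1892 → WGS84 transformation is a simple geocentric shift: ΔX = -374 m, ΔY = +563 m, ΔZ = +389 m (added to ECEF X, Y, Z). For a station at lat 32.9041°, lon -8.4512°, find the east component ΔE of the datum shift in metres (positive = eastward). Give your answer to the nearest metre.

At φ = 32.9041°, λ = -8.4512°: sin φ = 0.543235, cos φ = 0.839581, sin λ = -0.146967, cos λ = 0.989141.
ΔE = −sin λ·ΔX + cos λ·ΔY = −(-0.146967)·(-374) + (0.989141)·(563) = 501.92 m.

ΔE = 502 m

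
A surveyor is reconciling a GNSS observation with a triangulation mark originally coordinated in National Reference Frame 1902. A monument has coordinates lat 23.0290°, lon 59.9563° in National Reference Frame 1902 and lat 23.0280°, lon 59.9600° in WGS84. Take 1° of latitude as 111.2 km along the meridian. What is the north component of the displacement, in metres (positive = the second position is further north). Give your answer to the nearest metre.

ΔN = -111 m

Δφ = 23.0280° − 23.0290° = -0.0010°; Δλ = 59.9600° − 59.9563° = +0.0037°.
ΔN = Δφ × 111200 = -111.2 m; ΔE = Δλ × 111200 × cos(23.0290°) = +0.0037 × 111200 × 0.920307 = 378.7 m.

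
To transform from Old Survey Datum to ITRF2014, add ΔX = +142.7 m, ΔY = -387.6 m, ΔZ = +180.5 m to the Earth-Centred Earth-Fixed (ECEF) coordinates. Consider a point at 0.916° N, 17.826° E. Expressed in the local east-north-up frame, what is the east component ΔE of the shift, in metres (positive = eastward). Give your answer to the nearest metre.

ΔE = -413 m

The local east axis at (φ, λ) is (−sin λ, cos λ, 0), so ΔE = −sin(17.826°)·142.7 + cos(17.826°)·(-387.6) = -412.68 m.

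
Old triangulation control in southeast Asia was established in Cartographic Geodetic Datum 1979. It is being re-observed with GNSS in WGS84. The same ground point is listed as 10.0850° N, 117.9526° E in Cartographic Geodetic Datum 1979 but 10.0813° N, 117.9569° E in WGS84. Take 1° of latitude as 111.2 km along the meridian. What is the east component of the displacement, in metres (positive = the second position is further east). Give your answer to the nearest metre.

Δφ = 10.0813° − 10.0850° = -0.0037°; Δλ = 117.9569° − 117.9526° = +0.0043°.
ΔN = Δφ × 111200 = -411.4 m; ΔE = Δλ × 111200 × cos(10.0850°) = +0.0043 × 111200 × 0.984549 = 470.8 m.

ΔE = 471 m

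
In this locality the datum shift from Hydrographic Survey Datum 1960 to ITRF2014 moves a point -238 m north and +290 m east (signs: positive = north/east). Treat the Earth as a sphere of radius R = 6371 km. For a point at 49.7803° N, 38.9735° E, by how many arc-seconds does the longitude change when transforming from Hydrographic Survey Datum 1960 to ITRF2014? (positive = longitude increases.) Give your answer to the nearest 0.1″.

At latitude 49.7803°, cos φ = 0.645720.
One radian of longitude at latitude φ spans R cos φ, so Δλ = ΔE / (R cos φ) = 290.0 / (6371000 × 0.645720) = 7.0493e-05 rad = 14.540″.

Δλ = 14.5″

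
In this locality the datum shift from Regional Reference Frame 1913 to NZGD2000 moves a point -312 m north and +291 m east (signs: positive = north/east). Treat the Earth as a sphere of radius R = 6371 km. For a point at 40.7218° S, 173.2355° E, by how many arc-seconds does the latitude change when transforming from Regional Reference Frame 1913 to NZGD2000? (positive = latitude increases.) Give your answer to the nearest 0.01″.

Δφ = -10.10″

On a sphere of radius R, 1 rad of latitude = R, so Δφ = ΔN / R = -312.0 / 6371000 = -4.8972e-05 rad = -10.101″.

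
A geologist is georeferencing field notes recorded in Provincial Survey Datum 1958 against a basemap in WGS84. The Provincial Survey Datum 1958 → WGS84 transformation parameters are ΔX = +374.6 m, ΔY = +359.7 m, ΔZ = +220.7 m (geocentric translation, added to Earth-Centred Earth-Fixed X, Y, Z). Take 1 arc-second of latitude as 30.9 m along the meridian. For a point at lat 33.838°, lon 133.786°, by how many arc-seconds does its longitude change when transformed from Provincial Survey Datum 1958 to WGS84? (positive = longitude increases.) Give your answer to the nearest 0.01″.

Δλ = -20.23″

sin φ = 0.556847, cos φ = 0.830615, sin λ = 0.721929, cos λ = -0.691967.
East component: ΔE = −sin λ·ΔX + cos λ·ΔY = −(0.721929)(374.6) + (-0.691967)(359.7) = -519.34 m.
1° of latitude spans 3600 × 30.90 = 111240 m; at latitude φ, 1° of longitude spans that × cos φ = 92397.7 m, so Δλ = -519.34 / 92397.7 × 3600 = -20.234″.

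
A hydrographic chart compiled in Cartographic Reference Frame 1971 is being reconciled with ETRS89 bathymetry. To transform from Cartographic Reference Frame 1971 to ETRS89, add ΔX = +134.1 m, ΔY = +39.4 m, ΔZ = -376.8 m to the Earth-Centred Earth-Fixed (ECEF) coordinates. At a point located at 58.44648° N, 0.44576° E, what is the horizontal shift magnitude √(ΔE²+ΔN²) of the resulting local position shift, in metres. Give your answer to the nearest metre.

314 m

At φ = 58.44648°, λ = 0.44576°: sin φ = 0.852152, cos φ = 0.523295, sin λ = 0.007780, cos λ = 0.999970.
ΔE = −sin λ·ΔX + cos λ·ΔY = −(0.007780)·(134.1) + (0.999970)·(39.4) = 38.36 m.
ΔN = −sin φ cos λ·ΔX − sin φ sin λ·ΔY + cos φ·ΔZ = −(0.852152)(0.999970)(134.1) − (0.852152)(0.007780)(39.4) + (0.523295)(-376.8) = -311.71 m.
Horizontal magnitude = √(ΔE² + ΔN²) = √(38.36² + (-311.71)²) = 314.06 m.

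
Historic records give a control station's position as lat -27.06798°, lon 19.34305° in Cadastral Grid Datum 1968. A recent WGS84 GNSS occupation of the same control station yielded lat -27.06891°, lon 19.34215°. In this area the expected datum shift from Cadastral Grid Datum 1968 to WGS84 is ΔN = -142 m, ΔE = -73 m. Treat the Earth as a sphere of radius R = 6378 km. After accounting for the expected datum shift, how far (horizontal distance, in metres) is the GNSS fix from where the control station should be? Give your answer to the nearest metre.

Observed coordinate differences: Δφ = -0.00093°, Δλ = -0.00090°.
Converting to metres (1° lat = 111317 m, cos φ = 0.890467): observed ΔN = -103.5 m, observed ΔE = -89.2 m.
Subtracting the expected shift leaves a residual of -103.5 − (-142) = 38.5 m north and -89.2 − (-73) = -16.2 m east.
Residual distance = √(38.5² + (-16.2)²) = 41.8 m.

42 m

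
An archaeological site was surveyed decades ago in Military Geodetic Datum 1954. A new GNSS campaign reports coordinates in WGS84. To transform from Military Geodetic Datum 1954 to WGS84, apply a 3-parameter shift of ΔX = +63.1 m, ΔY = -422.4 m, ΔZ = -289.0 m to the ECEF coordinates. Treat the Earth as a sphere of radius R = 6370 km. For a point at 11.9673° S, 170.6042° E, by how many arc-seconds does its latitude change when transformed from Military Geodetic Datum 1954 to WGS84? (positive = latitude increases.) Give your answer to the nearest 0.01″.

Δφ = -10.04″

sin φ = -0.207353, cos φ = 0.978266, sin λ = 0.163254, cos λ = -0.986584.
North component: ΔN = −sin φ cos λ·ΔX − sin φ sin λ·ΔY + cos φ·ΔZ = −(-0.207353)(-0.986584)(63.1) − (-0.207353)(0.163254)(-422.4) + (0.978266)(-289.0) = -309.93 m.
1° of latitude spans πR/180 = 111177 m, so Δφ = -309.93 / 111177 × 3600 = -10.036″.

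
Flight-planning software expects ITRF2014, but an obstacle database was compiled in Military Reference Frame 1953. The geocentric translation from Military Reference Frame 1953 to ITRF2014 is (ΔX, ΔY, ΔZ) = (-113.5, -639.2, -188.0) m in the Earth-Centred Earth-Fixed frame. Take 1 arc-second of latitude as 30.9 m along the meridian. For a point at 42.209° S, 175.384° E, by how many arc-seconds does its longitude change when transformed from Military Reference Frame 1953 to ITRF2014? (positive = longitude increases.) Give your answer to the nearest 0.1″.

Δλ = 28.2″

sin φ = -0.671837, cos φ = 0.740699, sin λ = 0.080477, cos λ = -0.996756.
East component: ΔE = −sin λ·ΔX + cos λ·ΔY = −(0.080477)(-113.5) + (-0.996756)(-639.2) = 646.26 m.
1° of latitude spans 3600 × 30.90 = 111240 m; at latitude φ, 1° of longitude spans that × cos φ = 82395.4 m, so Δλ = 646.26 / 82395.4 × 3600 = 28.236″.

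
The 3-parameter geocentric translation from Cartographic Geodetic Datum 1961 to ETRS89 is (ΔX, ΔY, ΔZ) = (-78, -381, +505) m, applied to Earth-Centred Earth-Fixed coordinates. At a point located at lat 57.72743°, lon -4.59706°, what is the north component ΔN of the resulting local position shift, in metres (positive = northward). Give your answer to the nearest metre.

The local north axis is (−sin φ cos λ, −sin φ sin λ, cos φ), giving ΔN = 65.738 − 25.819 + 269.644 = 309.56 m.

ΔN = 310 m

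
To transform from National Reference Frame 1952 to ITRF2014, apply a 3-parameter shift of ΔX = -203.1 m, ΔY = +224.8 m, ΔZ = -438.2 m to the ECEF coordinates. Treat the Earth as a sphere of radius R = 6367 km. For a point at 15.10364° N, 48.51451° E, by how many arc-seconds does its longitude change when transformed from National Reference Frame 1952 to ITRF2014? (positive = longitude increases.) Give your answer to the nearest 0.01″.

sin φ = 0.260566, cos φ = 0.965456, sin λ = 0.749124, cos λ = 0.662430.
East component: ΔE = −sin λ·ΔX + cos λ·ΔY = −(0.749124)(-203.1) + (0.662430)(224.8) = 301.06 m.
1° of latitude spans πR/180 = 111125 m; at latitude φ, 1° of longitude spans that × cos φ = 107286.4 m, so Δλ = 301.06 / 107286.4 × 3600 = 10.102″.

Δλ = 10.10″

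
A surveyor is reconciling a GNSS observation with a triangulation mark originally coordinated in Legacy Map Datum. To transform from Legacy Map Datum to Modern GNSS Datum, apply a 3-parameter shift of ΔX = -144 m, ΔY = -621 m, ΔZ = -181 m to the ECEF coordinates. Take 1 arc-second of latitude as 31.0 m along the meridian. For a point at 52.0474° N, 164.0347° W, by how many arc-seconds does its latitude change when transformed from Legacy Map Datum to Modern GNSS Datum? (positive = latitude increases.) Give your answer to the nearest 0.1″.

sin φ = 0.788520, cos φ = 0.615009, sin λ = -0.275055, cos λ = -0.961428.
North component: ΔN = −sin φ cos λ·ΔX − sin φ sin λ·ΔY + cos φ·ΔZ = −(0.788520)(-0.961428)(-144) − (0.788520)(-0.275055)(-621) + (0.615009)(-181) = -355.17 m.
1° of latitude spans 3600 × 31.00 = 111600 m, so Δφ = -355.17 / 111600 × 3600 = -11.457″.

Δφ = -11.5″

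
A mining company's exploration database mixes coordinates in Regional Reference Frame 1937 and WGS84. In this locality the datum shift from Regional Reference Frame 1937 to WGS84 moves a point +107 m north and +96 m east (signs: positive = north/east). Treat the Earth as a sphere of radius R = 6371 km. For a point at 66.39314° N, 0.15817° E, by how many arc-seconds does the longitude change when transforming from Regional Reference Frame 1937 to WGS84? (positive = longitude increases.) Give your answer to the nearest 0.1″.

Δλ = 7.8″

At latitude 66.39314°, cos φ = 0.400459.
One radian of longitude at latitude φ spans R cos φ, so Δλ = ΔE / (R cos φ) = 96.0 / (6371000 × 0.400459) = 3.7628e-05 rad = 7.761″.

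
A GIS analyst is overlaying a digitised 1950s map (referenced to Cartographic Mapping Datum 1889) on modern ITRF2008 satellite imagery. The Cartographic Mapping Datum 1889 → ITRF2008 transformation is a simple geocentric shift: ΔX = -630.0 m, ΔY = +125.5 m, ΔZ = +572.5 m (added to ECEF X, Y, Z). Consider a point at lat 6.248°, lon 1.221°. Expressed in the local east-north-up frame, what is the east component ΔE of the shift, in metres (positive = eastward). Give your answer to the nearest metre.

The local east axis at (φ, λ) is (−sin λ, cos λ, 0), so ΔE = −sin(1.221°)·(-630.0) + cos(1.221°)·125.5 = 138.90 m.

ΔE = 139 m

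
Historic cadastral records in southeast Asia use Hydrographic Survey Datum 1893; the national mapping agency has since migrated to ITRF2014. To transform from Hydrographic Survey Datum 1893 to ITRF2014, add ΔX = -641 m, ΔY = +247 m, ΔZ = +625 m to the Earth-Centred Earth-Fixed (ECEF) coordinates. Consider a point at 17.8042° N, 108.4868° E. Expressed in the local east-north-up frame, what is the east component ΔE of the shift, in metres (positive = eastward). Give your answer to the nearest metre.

ΔE = 530 m

At φ = 17.8042°, λ = 108.4868°: sin φ = 0.305765, cos φ = 0.952107, sin λ = 0.948397, cos λ = -0.317086.
ΔE = −sin λ·ΔX + cos λ·ΔY = −(0.948397)·(-641) + (-0.317086)·(247) = 529.60 m.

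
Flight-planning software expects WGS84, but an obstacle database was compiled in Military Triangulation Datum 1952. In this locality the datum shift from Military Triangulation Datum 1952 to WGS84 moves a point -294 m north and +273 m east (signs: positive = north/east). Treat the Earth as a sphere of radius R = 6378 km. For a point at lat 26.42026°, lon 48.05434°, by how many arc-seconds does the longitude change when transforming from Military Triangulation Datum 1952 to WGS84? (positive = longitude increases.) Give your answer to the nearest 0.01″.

Δλ = 9.86″

At latitude 26.42026°, cos φ = 0.895554.
One radian of longitude at latitude φ spans R cos φ, so Δλ = ΔE / (R cos φ) = 273.0 / (6378000 × 0.895554) = 4.7795e-05 rad = 9.859″.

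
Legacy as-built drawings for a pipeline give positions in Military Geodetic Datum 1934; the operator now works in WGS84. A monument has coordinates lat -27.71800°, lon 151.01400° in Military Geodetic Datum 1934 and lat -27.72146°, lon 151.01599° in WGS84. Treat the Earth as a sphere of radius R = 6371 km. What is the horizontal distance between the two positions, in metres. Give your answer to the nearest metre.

Δφ = -27.72146° − -27.71800° = -0.00346°; Δλ = 151.01599° − 151.01400° = +0.00199°.
1° along a meridian = πR/180 = 111195 m.
ΔN = Δφ × 111195 = -384.7 m; ΔE = Δλ × 111195 × cos(-27.71800°) = +0.00199 × 111195 × 0.885248 = 195.9 m.
Distance = √(ΔE² + ΔN²) = √(195.9² + (-384.7)²) = 431.7 m.

432 m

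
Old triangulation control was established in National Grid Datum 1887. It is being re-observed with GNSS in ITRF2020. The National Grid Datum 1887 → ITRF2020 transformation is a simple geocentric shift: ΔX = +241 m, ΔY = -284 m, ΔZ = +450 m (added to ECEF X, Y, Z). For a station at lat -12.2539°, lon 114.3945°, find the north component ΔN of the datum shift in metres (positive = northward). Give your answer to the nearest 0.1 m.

At φ = -12.2539°, λ = 114.3945°: sin φ = -0.212244, cos φ = 0.977217, sin λ = 0.910723, cos λ = -0.413017.
ΔN = −sin φ cos λ·ΔX − sin φ sin λ·ΔY + cos φ·ΔZ = −(-0.212244)(-0.413017)(241) − (-0.212244)(0.910723)(-284) + (0.977217)(450) = 363.73 m.

ΔN = 363.7 m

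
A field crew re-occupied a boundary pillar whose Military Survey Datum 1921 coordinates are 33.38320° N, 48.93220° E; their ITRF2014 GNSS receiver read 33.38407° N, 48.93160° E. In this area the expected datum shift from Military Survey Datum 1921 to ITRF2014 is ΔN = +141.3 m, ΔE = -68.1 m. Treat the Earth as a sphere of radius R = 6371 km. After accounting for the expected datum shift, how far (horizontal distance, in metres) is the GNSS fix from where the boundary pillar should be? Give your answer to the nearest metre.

Observed coordinate differences: Δφ = +0.00087°, Δλ = -0.00060°.
Converting to metres (1° lat = 111195 m, cos φ = 0.835009): observed ΔN = 96.7 m, observed ΔE = -55.7 m.
Subtracting the expected shift leaves a residual of 96.7 − (141.3) = -44.6 m north and -55.7 − (-68.1) = 12.4 m east.
Residual distance = √((-44.6)² + 12.4²) = 46.3 m.

46 m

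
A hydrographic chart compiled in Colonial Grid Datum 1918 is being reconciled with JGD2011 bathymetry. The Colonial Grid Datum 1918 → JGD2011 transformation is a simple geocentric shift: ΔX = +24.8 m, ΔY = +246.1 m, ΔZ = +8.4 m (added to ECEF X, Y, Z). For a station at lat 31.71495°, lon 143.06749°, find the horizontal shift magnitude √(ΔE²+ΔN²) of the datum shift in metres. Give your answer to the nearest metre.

220 m

At φ = 31.71495°, λ = 143.06749°: sin φ = 0.525694, cos φ = 0.850674, sin λ = 0.600874, cos λ = -0.799344.
ΔE = −sin λ·ΔX + cos λ·ΔY = −(0.600874)·(24.8) + (-0.799344)·(246.1) = -211.62 m.
ΔN = −sin φ cos λ·ΔX − sin φ sin λ·ΔY + cos φ·ΔZ = −(0.525694)(-0.799344)(24.8) − (0.525694)(0.600874)(246.1) + (0.850674)(8.4) = -60.17 m.
Horizontal magnitude = √(ΔE² + ΔN²) = √((-211.62)² + (-60.17)²) = 220.01 m.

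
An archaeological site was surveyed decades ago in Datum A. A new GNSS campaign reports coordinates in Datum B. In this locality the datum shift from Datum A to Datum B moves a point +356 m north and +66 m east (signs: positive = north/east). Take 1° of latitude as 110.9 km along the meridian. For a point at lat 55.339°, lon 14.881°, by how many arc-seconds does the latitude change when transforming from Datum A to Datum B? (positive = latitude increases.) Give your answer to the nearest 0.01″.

Δφ = 11.56″

1° of latitude = 110.9 km, so Δφ = 356.0 / 110900 = 0.0032101° = 11.556″.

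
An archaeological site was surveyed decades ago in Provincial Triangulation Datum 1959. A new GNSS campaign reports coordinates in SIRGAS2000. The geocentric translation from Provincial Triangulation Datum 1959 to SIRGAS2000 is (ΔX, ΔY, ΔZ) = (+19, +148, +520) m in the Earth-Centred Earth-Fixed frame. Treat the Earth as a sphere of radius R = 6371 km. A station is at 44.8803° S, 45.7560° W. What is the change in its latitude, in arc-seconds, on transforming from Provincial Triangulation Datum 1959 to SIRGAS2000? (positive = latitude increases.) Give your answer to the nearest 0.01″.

Δφ = 9.81″

sin φ = -0.705628, cos φ = 0.708582, sin λ = -0.716375, cos λ = 0.697715.
North component: ΔN = −sin φ cos λ·ΔX − sin φ sin λ·ΔY + cos φ·ΔZ = −(-0.705628)(0.697715)(19) − (-0.705628)(-0.716375)(148) + (0.708582)(520) = 303.00 m.
1° of latitude spans πR/180 = 111195 m, so Δφ = 303.00 / 111195 × 3600 = 9.810″.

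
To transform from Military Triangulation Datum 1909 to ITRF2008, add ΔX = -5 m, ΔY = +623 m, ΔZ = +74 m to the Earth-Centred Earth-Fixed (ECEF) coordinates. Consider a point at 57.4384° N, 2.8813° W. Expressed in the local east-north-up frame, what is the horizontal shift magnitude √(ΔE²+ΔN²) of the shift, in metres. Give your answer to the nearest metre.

At φ = 57.4384°, λ = -2.8813°: sin φ = 0.842813, cos φ = 0.538206, sin λ = -0.050267, cos λ = 0.998736.
ΔE = −sin λ·ΔX + cos λ·ΔY = −(-0.050267)·(-5) + (0.998736)·(623) = 621.96 m.
ΔN = −sin φ cos λ·ΔX − sin φ sin λ·ΔY + cos φ·ΔZ = −(0.842813)(0.998736)(-5) − (0.842813)(-0.050267)(623) + (0.538206)(74) = 70.43 m.
Horizontal magnitude = √(ΔE² + ΔN²) = √(621.96² + 70.43²) = 625.94 m.

626 m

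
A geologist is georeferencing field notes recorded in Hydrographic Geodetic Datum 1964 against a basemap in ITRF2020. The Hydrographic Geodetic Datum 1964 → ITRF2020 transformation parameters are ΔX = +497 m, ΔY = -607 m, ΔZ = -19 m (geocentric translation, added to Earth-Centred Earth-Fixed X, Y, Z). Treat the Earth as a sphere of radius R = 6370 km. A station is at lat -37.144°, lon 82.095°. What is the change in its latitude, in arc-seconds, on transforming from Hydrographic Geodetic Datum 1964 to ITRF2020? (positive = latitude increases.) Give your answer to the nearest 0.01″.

Δφ = -10.91″

sin φ = -0.603820, cos φ = 0.797120, sin λ = 0.990497, cos λ = 0.137531.
North component: ΔN = −sin φ cos λ·ΔX − sin φ sin λ·ΔY + cos φ·ΔZ = −(-0.603820)(0.137531)(497) − (-0.603820)(0.990497)(-607) + (0.797120)(-19) = -336.91 m.
1° of latitude spans πR/180 = 111177 m, so Δφ = -336.91 / 111177 × 3600 = -10.909″.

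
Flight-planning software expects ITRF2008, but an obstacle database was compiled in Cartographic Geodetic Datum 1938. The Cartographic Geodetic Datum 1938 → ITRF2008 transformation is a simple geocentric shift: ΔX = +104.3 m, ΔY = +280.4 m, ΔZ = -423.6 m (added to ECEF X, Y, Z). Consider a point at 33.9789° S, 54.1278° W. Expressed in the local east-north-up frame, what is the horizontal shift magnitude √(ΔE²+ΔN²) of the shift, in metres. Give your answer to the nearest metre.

509 m

The local east axis at (φ, λ) is (−sin λ, cos λ, 0), so ΔE = −sin(-54.1278°)·104.3 + cos(-54.1278°)·280.4 = 248.83 m.
The local north axis is (−sin φ cos λ, −sin φ sin λ, cos φ), giving ΔN = 34.158 − 126.988 − 351.268 = -444.10 m.
Horizontal magnitude = √(ΔE² + ΔN²) = √(248.83² + (-444.10)²) = 509.05 m.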